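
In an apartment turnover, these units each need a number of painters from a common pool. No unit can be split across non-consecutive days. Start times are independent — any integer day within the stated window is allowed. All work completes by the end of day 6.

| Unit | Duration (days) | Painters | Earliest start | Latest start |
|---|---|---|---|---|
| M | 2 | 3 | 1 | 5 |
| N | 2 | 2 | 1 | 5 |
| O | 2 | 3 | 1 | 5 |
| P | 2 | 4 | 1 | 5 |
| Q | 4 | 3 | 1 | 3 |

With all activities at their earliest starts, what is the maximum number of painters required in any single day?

Early-start schedule: M@1, N@1, O@1, P@1, Q@1.
Load per day: day 1: 15, day 2: 15, day 3: 3, day 4: 3, day 5: 0, day 6: 0.
Peak is 15.

15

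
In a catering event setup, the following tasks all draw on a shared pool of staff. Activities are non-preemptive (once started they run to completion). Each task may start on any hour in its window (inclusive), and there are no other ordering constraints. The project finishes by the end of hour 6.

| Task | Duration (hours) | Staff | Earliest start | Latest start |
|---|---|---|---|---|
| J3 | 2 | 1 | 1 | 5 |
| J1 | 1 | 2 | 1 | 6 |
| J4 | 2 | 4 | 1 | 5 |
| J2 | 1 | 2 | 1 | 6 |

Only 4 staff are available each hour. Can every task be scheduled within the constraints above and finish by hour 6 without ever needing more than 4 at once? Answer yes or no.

yes

Schedule J3@1, J1@1, J4@3, J2@2: h1:3  h2:3  h3:4  h4:4  h5:0  h6:0 — peak 4 ≤ 4.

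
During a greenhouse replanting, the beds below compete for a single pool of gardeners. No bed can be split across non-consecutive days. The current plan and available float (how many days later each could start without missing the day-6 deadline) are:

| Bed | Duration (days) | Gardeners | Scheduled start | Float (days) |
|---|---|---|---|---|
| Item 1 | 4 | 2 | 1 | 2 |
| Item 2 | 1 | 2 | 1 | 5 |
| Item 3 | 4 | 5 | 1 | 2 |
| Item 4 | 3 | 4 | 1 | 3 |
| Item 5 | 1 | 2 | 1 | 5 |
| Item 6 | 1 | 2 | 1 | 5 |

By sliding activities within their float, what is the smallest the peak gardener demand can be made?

Early-start (Item 1@1, Item 2@1, Item 3@1, Item 4@1, Item 5@1, Item 6@1) gives peak 17: d1:17  d2:11  d3:11  d4:7  d5:0  d6:0.
Shift Item 4→2, Item 6→5.
Schedule Item 1@1, Item 2@1, Item 3@1, Item 4@2, Item 5@1, Item 6@5: d1:11  d2:11  d3:11  d4:11  d5:2  d6:0 — peak 11.

11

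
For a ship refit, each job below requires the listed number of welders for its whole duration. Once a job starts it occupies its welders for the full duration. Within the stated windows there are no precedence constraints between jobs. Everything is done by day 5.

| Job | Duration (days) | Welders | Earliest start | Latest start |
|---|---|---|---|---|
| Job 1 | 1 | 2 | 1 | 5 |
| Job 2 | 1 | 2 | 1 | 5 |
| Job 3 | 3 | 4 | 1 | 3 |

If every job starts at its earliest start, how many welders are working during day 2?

4

At early start, day 2 has: Job 3.
Demand: 4 = 4.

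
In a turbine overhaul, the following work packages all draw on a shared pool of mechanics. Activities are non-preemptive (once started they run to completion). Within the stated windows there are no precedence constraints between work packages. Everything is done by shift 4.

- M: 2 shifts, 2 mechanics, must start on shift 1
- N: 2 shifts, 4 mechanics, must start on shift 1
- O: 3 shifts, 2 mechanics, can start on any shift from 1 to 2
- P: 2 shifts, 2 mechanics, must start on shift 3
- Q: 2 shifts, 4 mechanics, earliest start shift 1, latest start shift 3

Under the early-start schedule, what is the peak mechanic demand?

12

Early-start schedule: M@1, N@1, O@1, P@3, Q@1.
Load per shift: shift 1: 12, shift 2: 12, shift 3: 4, shift 4: 2.
Peak is 12.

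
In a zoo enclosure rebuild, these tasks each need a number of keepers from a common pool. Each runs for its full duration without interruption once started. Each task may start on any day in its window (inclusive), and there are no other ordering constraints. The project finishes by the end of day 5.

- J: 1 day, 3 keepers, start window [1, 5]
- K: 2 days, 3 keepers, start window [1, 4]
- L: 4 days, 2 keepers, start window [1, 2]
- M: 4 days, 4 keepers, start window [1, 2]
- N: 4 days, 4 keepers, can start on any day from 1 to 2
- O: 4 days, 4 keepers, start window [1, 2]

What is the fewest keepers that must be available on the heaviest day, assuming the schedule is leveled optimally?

17

Early-start (J@1, K@1, L@1, M@1, N@1, O@1) gives peak 20: d1:20  d2:17  d3:14  d4:14  d5:0.
Shift O→2.
Schedule J@1, K@1, L@1, M@1, N@1, O@2: d1:16  d2:17  d3:14  d4:14  d5:4 — peak 17.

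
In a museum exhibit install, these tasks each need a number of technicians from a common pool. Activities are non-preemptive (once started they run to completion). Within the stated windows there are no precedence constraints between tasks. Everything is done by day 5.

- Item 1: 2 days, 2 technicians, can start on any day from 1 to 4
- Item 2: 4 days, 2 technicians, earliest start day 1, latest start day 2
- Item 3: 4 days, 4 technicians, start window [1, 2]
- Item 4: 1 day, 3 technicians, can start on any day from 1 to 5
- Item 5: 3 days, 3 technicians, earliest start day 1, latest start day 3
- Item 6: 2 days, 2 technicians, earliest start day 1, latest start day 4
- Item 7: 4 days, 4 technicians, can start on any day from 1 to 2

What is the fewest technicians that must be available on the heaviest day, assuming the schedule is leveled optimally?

14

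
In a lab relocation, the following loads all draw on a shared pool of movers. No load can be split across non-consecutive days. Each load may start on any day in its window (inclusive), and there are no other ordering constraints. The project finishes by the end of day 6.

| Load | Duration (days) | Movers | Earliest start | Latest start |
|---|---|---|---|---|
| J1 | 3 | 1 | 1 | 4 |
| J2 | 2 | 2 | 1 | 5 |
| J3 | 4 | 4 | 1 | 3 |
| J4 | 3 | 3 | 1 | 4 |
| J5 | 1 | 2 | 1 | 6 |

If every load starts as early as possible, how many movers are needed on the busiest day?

Early-start schedule: J1@1, J2@1, J3@1, J4@1, J5@1.
Load per day: day 1: 12, day 2: 10, day 3: 8, day 4: 4, day 5: 0, day 6: 0.
Peak is 12.

12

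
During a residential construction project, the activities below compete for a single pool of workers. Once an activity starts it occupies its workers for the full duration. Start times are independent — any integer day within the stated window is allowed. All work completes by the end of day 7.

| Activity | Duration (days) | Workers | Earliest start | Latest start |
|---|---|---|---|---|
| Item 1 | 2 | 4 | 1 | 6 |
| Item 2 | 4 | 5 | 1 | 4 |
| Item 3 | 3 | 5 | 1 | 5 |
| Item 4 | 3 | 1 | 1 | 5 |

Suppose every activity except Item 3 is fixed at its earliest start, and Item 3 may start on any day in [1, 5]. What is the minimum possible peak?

Item 3@1: d1:15  d2:15  d3:11  d4:5  d5:0  d6:0  d7:0 → peak 15
Item 3@2: d1:10  d2:15  d3:11  d4:10  d5:0  d6:0  d7:0 → peak 15
Item 3@3: d1:10  d2:10  d3:11  d4:10  d5:5  d6:0  d7:0 → peak 11
Item 3@4: d1:10  d2:10  d3:6  d4:10  d5:5  d6:5  d7:0 → peak 10
Item 3@5: d1:10  d2:10  d3:6  d4:5  d5:5  d6:5  d7:5 → peak 10
Best is Item 3@4, peak 10.

10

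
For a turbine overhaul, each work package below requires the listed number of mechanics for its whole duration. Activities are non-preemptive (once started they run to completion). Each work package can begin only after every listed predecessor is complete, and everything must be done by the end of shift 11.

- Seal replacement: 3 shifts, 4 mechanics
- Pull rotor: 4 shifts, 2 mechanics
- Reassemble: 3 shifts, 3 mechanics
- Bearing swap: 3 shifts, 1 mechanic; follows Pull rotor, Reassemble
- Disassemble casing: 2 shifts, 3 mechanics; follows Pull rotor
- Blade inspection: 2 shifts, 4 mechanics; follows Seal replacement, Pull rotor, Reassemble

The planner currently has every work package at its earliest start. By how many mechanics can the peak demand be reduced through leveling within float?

4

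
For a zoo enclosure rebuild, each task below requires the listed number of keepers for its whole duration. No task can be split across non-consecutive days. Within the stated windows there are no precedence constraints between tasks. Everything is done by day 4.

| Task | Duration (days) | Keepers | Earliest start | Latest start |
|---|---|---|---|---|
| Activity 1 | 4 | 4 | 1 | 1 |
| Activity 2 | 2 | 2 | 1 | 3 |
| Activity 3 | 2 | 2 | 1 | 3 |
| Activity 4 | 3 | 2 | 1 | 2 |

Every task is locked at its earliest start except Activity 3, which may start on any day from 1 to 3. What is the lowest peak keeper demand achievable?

Activity 3@1: d1:10  d2:10  d3:6  d4:4 → peak 10
Activity 3@2: d1:8  d2:10  d3:8  d4:4 → peak 10
Activity 3@3: d1:8  d2:8  d3:8  d4:6 → peak 8
Best is Activity 3@3, peak 8.

8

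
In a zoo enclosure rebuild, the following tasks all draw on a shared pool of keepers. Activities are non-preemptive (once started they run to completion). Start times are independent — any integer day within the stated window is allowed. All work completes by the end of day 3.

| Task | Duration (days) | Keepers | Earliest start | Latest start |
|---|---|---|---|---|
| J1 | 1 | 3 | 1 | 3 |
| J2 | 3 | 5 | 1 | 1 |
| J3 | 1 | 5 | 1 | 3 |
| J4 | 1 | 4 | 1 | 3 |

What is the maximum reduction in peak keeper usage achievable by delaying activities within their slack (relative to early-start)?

Early-start peak: d1:17  d2:5  d3:5 ⇒ 17.
Leveled (J1@1, J2@1, J3@2, J4@3): d1:8  d2:10  d3:9 ⇒ 10.
Reduction 17 − 10 = 7.

7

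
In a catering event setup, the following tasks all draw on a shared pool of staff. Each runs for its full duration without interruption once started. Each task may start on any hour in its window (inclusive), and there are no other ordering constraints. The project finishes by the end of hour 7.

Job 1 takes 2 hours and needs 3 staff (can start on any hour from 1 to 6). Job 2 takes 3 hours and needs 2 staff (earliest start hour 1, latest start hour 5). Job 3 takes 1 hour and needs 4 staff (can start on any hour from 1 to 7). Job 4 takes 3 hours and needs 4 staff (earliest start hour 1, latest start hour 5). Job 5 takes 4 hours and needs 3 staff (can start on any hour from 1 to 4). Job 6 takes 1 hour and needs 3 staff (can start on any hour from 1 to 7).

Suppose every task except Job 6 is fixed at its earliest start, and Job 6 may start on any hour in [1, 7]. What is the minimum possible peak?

16

Job 6@1: h1:19  h2:12  h3:9  h4:3  h5:0  h6:0  h7:0 → peak 19
Job 6@2: h1:16  h2:15  h3:9  h4:3  h5:0  h6:0  h7:0 → peak 16
Job 6@3: h1:16  h2:12  h3:12  h4:3  h5:0  h6:0  h7:0 → peak 16
Job 6@4: h1:16  h2:12  h3:9  h4:6  h5:0  h6:0  h7:0 → peak 16
Job 6@5: h1:16  h2:12  h3:9  h4:3  h5:3  h6:0  h7:0 → peak 16
Job 6@6: h1:16  h2:12  h3:9  h4:3  h5:0  h6:3  h7:0 → peak 16
Job 6@7: h1:16  h2:12  h3:9  h4:3  h5:0  h6:0  h7:3 → peak 16
Best is Job 6@2, peak 16.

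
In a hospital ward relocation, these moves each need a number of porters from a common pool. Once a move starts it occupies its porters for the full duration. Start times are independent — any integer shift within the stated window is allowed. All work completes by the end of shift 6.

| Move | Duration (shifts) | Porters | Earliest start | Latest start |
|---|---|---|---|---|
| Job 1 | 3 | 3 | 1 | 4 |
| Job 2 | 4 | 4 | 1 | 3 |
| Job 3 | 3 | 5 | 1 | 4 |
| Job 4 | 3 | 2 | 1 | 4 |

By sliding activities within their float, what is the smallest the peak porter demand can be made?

9

Early-start (Job 1@1, Job 2@1, Job 3@1, Job 4@1) gives peak 14: s1:14  s2:14  s3:14  s4:4  s5:0  s6:0.
Shift Job 3→4.
Schedule Job 1@1, Job 2@1, Job 3@4, Job 4@1: s1:9  s2:9  s3:9  s4:9  s5:5  s6:5 — peak 9.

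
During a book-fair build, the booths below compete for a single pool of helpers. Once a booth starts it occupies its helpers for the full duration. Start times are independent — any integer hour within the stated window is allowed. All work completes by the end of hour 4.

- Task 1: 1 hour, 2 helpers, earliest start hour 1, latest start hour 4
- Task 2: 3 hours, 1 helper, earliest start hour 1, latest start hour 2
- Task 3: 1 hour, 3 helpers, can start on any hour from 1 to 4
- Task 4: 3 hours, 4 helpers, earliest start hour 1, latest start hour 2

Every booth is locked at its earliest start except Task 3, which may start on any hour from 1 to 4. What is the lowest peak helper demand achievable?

7

Task 3@1: h1:10  h2:5  h3:5  h4:0 → peak 10
Task 3@2: h1:7  h2:8  h3:5  h4:0 → peak 8
Task 3@3: h1:7  h2:5  h3:8  h4:0 → peak 8
Task 3@4: h1:7  h2:5  h3:5  h4:3 → peak 7
Best is Task 3@4, peak 7.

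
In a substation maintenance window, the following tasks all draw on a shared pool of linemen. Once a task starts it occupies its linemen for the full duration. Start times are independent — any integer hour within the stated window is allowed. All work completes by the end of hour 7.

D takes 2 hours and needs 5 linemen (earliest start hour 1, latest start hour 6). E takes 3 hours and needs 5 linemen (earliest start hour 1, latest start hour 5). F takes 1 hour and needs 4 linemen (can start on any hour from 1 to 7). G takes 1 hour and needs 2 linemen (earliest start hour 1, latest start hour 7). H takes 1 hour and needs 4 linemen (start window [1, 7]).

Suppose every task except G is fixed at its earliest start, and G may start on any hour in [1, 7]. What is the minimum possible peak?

G@1: h1:20  h2:10  h3:5  h4:0  h5:0  h6:0  h7:0 → peak 20
G@2: h1:18  h2:12  h3:5  h4:0  h5:0  h6:0  h7:0 → peak 18
G@3: h1:18  h2:10  h3:7  h4:0  h5:0  h6:0  h7:0 → peak 18
G@4: h1:18  h2:10  h3:5  h4:2  h5:0  h6:0  h7:0 → peak 18
G@5: h1:18  h2:10  h3:5  h4:0  h5:2  h6:0  h7:0 → peak 18
G@6: h1:18  h2:10  h3:5  h4:0  h5:0  h6:2  h7:0 → peak 18
G@7: h1:18  h2:10  h3:5  h4:0  h5:0  h6:0  h7:2 → peak 18
Best is G@2, peak 18.

18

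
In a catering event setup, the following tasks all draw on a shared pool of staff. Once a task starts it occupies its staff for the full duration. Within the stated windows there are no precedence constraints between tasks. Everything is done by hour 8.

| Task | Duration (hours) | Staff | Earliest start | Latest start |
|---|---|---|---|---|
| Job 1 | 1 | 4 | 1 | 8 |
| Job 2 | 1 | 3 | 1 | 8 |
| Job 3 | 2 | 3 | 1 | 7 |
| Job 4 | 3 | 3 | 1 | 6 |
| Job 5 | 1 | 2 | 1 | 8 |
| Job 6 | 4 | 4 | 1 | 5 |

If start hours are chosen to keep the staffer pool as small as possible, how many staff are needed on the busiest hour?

6

Early-start (Job 1@1, Job 2@1, Job 3@1, Job 4@1, Job 5@1, Job 6@1) gives peak 19: h1:19  h2:10  h3:7  h4:4  h5:0  h6:0  h7:0  h8:0.
Shift Job 2→2, Job 3→3, Job 4→2, Job 6→5.
Schedule Job 1@1, Job 2@2, Job 3@3, Job 4@2, Job 5@1, Job 6@5: h1:6  h2:6  h3:6  h4:6  h5:4  h6:4  h7:4  h8:4 — peak 6.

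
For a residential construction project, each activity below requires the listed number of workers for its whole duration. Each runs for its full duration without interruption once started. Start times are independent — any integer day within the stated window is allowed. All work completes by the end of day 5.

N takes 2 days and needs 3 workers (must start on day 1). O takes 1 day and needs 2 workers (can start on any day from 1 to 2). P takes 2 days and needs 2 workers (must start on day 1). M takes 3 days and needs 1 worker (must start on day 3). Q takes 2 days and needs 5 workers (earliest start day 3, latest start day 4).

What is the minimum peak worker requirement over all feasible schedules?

Schedule N@1, O@1, P@1, M@3, Q@3: d1:7  d2:5  d3:6  d4:6  d5:1 — peak 7.
No arrangement of the 4 feasible schedules does better.

7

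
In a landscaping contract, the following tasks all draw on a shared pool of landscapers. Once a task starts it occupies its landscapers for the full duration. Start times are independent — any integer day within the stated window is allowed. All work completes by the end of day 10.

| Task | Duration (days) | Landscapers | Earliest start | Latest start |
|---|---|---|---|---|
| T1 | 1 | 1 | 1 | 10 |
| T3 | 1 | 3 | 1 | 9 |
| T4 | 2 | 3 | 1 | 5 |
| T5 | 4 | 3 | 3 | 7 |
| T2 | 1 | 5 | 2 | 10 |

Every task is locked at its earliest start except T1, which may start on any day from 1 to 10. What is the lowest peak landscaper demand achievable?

8

T1@1: d1:7  d2:8  d3:3  d4:3  d5:3  d6:3  d7:0  d8:0  d9:0  d10:0 → peak 8
T1@2: d1:6  d2:9  d3:3  d4:3  d5:3  d6:3  d7:0  d8:0  d9:0  d10:0 → peak 9
T1@3: d1:6  d2:8  d3:4  d4:3  d5:3  d6:3  d7:0  d8:0  d9:0  d10:0 → peak 8
T1@4: d1:6  d2:8  d3:3  d4:4  d5:3  d6:3  d7:0  d8:0  d9:0  d10:0 → peak 8
T1@5: d1:6  d2:8  d3:3  d4:3  d5:4  d6:3  d7:0  d8:0  d9:0  d10:0 → peak 8
T1@6: d1:6  d2:8  d3:3  d4:3  d5:3  d6:4  d7:0  d8:0  d9:0  d10:0 → peak 8
T1@7: d1:6  d2:8  d3:3  d4:3  d5:3  d6:3  d7:1  d8:0  d9:0  d10:0 → peak 8
T1@8: d1:6  d2:8  d3:3  d4:3  d5:3  d6:3  d7:0  d8:1  d9:0  d10:0 → peak 8
T1@9: d1:6  d2:8  d3:3  d4:3  d5:3  d6:3  d7:0  d8:0  d9:1  d10:0 → peak 8
T1@10: d1:6  d2:8  d3:3  d4:3  d5:3  d6:3  d7:0  d8:0  d9:0  d10:1 → peak 8
Best is T1@1, peak 8.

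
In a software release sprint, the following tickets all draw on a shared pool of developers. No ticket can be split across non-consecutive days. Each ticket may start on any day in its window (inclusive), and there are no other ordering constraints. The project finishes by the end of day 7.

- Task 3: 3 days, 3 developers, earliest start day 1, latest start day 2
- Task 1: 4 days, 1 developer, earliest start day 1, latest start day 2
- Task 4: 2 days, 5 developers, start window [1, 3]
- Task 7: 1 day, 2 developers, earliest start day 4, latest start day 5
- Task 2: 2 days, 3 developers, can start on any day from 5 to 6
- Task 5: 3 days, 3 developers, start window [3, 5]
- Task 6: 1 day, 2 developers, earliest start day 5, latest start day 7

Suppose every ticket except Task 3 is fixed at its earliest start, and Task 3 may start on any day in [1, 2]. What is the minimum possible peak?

Task 3@1: d1:9  d2:9  d3:7  d4:6  d5:8  d6:3  d7:0 → peak 9
Task 3@2: d1:6  d2:9  d3:7  d4:9  d5:8  d6:3  d7:0 → peak 9
Best is Task 3@1, peak 9.

9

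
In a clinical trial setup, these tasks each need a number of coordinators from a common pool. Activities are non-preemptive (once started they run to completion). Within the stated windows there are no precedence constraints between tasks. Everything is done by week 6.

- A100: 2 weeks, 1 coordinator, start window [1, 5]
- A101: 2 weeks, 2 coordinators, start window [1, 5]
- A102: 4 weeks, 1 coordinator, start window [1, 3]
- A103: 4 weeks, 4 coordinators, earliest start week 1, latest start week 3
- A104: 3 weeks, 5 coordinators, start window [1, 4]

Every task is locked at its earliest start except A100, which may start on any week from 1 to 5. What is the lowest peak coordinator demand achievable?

12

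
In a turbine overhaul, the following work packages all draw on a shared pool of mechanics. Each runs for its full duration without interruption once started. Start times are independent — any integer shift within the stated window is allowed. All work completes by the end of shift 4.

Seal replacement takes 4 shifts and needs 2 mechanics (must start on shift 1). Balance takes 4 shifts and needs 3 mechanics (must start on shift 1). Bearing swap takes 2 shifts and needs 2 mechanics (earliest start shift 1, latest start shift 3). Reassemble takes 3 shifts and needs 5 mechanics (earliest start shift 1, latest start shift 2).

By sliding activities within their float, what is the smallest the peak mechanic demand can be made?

12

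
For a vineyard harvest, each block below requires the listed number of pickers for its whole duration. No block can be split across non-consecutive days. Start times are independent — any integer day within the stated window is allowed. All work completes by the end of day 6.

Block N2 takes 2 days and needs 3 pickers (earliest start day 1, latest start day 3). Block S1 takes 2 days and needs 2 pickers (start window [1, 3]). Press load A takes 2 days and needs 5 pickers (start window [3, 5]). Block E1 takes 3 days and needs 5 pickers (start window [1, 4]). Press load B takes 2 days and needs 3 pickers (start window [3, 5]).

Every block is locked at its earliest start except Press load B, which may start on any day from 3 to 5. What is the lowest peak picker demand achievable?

Press load B@3: d1:10  d2:10  d3:13  d4:8  d5:0  d6:0 → peak 13
Press load B@4: d1:10  d2:10  d3:10  d4:8  d5:3  d6:0 → peak 10
Press load B@5: d1:10  d2:10  d3:10  d4:5  d5:3  d6:3 → peak 10
Best is Press load B@4, peak 10.

10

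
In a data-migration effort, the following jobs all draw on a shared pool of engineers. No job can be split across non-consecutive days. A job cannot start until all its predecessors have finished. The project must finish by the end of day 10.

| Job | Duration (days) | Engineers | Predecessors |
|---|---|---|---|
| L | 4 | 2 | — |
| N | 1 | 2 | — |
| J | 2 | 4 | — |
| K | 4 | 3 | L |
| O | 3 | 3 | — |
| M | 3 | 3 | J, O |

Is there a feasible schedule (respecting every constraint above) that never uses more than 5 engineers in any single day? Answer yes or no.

no

The minimum achievable peak is 6; 5 < 6, so no feasible schedule stays within the cap.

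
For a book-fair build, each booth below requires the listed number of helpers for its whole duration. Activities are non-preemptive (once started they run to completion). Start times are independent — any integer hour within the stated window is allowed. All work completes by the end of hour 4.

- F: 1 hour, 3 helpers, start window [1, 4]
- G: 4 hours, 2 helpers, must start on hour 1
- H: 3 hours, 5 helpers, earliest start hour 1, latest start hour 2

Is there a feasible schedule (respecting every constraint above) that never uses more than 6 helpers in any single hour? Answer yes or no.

no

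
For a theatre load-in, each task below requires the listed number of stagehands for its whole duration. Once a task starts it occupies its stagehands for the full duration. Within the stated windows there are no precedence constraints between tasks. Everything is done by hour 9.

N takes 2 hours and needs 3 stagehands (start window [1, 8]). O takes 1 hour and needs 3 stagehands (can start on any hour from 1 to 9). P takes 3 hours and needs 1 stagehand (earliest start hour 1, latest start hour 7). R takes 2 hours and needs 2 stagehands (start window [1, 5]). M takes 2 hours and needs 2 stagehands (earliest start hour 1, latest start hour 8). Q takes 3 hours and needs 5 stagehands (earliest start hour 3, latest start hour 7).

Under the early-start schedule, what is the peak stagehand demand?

Early-start schedule: N@1, O@1, P@1, R@1, M@1, Q@3.
Load per hour: hour 1: 11, hour 2: 8, hour 3: 6, hour 4: 5, hour 5: 5, hour 6: 0, hour 7: 0, hour 8: 0, hour 9: 0.
Peak is 11.

11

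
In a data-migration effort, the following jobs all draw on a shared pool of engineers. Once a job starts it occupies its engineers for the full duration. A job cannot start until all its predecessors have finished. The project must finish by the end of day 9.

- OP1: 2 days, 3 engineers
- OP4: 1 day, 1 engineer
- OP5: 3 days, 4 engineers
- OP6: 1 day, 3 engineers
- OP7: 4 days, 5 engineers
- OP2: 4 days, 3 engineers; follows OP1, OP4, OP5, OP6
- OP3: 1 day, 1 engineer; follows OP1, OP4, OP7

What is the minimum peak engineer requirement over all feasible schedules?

Early-start (OP1@1, OP4@1, OP5@1, OP6@1, OP7@1, OP2@4, OP3@5) gives peak 16: d1:16  d2:12  d3:9  d4:8  d5:4  d6:3  d7:3  d8:0  d9:0.
Shift OP6→3, OP7→4, OP3→8.
Schedule OP1@1, OP4@1, OP5@1, OP6@3, OP7@4, OP2@4, OP3@8: d1:8  d2:7  d3:7  d4:8  d5:8  d6:8  d7:8  d8:1  d9:0 — peak 8.

8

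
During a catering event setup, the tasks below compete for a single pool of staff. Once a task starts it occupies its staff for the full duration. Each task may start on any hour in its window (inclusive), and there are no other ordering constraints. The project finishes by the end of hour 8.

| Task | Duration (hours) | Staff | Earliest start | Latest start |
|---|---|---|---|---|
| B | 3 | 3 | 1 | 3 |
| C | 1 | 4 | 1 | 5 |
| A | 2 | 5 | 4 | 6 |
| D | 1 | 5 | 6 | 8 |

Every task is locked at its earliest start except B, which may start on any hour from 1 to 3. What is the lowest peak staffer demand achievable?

B@1: h1:7  h2:3  h3:3  h4:5  h5:5  h6:5  h7:0  h8:0 → peak 7
B@2: h1:4  h2:3  h3:3  h4:8  h5:5  h6:5  h7:0  h8:0 → peak 8
B@3: h1:4  h2:0  h3:3  h4:8  h5:8  h6:5  h7:0  h8:0 → peak 8
Best is B@1, peak 7.

7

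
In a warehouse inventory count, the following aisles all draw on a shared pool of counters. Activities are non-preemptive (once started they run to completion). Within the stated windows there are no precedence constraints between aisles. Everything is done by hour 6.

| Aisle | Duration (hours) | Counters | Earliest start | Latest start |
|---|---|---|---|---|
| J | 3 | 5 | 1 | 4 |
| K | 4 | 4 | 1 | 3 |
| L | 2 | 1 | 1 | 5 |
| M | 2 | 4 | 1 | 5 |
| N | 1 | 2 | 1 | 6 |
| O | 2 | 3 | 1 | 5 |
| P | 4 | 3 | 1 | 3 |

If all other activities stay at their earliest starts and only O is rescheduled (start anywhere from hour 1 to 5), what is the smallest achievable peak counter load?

19

O@1: h1:22  h2:20  h3:12  h4:7  h5:0  h6:0 → peak 22
O@2: h1:19  h2:20  h3:15  h4:7  h5:0  h6:0 → peak 20
O@3: h1:19  h2:17  h3:15  h4:10  h5:0  h6:0 → peak 19
O@4: h1:19  h2:17  h3:12  h4:10  h5:3  h6:0 → peak 19
O@5: h1:19  h2:17  h3:12  h4:7  h5:3  h6:3 → peak 19
Best is O@3, peak 19.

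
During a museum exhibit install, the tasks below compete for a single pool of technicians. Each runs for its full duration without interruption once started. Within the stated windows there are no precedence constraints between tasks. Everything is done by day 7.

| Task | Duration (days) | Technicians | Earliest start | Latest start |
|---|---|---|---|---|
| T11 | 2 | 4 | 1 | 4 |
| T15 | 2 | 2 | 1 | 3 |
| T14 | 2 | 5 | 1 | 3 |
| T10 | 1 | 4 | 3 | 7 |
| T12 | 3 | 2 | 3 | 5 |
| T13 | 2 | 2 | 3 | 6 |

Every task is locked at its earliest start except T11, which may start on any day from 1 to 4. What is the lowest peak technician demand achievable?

T11@1: d1:11  d2:11  d3:8  d4:4  d5:2  d6:0  d7:0 → peak 11
T11@2: d1:7  d2:11  d3:12  d4:4  d5:2  d6:0  d7:0 → peak 12
T11@3: d1:7  d2:7  d3:12  d4:8  d5:2  d6:0  d7:0 → peak 12
T11@4: d1:7  d2:7  d3:8  d4:8  d5:6  d6:0  d7:0 → peak 8
Best is T11@4, peak 8.

8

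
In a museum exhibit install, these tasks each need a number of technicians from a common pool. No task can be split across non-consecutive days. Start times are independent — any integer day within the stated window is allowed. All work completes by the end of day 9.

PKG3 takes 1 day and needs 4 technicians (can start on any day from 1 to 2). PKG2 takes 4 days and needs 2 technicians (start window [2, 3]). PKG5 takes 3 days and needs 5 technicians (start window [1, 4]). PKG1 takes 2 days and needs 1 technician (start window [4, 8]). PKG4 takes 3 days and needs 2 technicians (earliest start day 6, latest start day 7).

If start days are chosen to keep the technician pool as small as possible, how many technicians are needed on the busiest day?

7

Early-start (PKG3@1, PKG2@2, PKG5@1, PKG1@4, PKG4@6) gives peak 9: d1:9  d2:7  d3:7  d4:3  d5:3  d6:2  d7:2  d8:2  d9:0.
Shift PKG5→2, PKG1→5.
Schedule PKG3@1, PKG2@2, PKG5@2, PKG1@5, PKG4@6: d1:4  d2:7  d3:7  d4:7  d5:3  d6:3  d7:2  d8:2  d9:0 — peak 7.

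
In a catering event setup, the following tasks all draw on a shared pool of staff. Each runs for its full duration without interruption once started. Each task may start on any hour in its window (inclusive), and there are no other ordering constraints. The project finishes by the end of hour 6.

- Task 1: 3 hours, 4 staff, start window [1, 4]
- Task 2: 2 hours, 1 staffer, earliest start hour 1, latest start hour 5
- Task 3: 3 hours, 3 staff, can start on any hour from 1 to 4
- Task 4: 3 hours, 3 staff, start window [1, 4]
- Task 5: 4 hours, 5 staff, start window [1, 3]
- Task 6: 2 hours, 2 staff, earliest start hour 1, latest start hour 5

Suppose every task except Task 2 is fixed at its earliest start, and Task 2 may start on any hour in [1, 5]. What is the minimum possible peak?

17

Task 2@1: h1:18  h2:18  h3:15  h4:5  h5:0  h6:0 → peak 18
Task 2@2: h1:17  h2:18  h3:16  h4:5  h5:0  h6:0 → peak 18
Task 2@3: h1:17  h2:17  h3:16  h4:6  h5:0  h6:0 → peak 17
Task 2@4: h1:17  h2:17  h3:15  h4:6  h5:1  h6:0 → peak 17
Task 2@5: h1:17  h2:17  h3:15  h4:5  h5:1  h6:1 → peak 17
Best is Task 2@3, peak 17.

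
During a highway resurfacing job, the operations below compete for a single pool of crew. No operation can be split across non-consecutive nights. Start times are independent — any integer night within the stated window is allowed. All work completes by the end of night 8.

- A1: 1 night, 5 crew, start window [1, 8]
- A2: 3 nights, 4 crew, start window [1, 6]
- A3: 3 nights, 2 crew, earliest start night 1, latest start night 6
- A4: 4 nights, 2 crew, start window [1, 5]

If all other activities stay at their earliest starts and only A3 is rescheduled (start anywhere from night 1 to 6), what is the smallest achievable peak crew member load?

A3@1: n1:13  n2:8  n3:8  n4:2  n5:0  n6:0  n7:0  n8:0 → peak 13
A3@2: n1:11  n2:8  n3:8  n4:4  n5:0  n6:0  n7:0  n8:0 → peak 11
A3@3: n1:11  n2:6  n3:8  n4:4  n5:2  n6:0  n7:0  n8:0 → peak 11
A3@4: n1:11  n2:6  n3:6  n4:4  n5:2  n6:2  n7:0  n8:0 → peak 11
A3@5: n1:11  n2:6  n3:6  n4:2  n5:2  n6:2  n7:2  n8:0 → peak 11
A3@6: n1:11  n2:6  n3:6  n4:2  n5:0  n6:2  n7:2  n8:2 → peak 11
Best is A3@2, peak 11.

11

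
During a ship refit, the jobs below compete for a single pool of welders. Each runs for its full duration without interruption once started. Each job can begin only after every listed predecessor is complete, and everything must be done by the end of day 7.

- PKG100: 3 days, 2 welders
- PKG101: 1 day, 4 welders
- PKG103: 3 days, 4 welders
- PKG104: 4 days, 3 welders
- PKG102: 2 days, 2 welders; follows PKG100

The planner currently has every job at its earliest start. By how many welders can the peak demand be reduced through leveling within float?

Early-start peak: d1:13  d2:9  d3:9  d4:5  d5:2  d6:0  d7:0 ⇒ 13.
Leveled (PKG100@1, PKG101@1, PKG103@2, PKG104@4, PKG102@5): d1:6  d2:6  d3:6  d4:7  d5:5  d6:5  d7:3 ⇒ 7.
Reduction 13 − 7 = 6.

6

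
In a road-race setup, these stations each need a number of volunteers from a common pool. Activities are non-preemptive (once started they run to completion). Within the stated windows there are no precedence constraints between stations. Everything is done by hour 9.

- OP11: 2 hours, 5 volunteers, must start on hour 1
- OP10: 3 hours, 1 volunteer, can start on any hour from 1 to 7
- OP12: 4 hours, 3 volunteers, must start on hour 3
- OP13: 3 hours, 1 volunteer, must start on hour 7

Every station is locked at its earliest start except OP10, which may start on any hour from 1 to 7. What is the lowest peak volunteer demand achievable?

OP10@1: h1:6  h2:6  h3:4  h4:3  h5:3  h6:3  h7:1  h8:1  h9:1 → peak 6
OP10@2: h1:5  h2:6  h3:4  h4:4  h5:3  h6:3  h7:1  h8:1  h9:1 → peak 6
OP10@3: h1:5  h2:5  h3:4  h4:4  h5:4  h6:3  h7:1  h8:1  h9:1 → peak 5
OP10@4: h1:5  h2:5  h3:3  h4:4  h5:4  h6:4  h7:1  h8:1  h9:1 → peak 5
OP10@5: h1:5  h2:5  h3:3  h4:3  h5:4  h6:4  h7:2  h8:1  h9:1 → peak 5
OP10@6: h1:5  h2:5  h3:3  h4:3  h5:3  h6:4  h7:2  h8:2  h9:1 → peak 5
OP10@7: h1:5  h2:5  h3:3  h4:3  h5:3  h6:3  h7:2  h8:2  h9:2 → peak 5
Best is OP10@3, peak 5.

5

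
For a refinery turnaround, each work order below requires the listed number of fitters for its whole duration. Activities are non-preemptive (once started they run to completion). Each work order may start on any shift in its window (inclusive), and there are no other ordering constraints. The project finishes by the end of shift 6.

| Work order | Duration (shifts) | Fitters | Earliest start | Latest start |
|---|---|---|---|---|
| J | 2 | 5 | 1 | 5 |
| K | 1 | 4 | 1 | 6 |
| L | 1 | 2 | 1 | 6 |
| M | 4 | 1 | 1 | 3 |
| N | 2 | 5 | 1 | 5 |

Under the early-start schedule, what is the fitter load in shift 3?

1

At early start, shift 3 has: M.
Demand: 1 = 1.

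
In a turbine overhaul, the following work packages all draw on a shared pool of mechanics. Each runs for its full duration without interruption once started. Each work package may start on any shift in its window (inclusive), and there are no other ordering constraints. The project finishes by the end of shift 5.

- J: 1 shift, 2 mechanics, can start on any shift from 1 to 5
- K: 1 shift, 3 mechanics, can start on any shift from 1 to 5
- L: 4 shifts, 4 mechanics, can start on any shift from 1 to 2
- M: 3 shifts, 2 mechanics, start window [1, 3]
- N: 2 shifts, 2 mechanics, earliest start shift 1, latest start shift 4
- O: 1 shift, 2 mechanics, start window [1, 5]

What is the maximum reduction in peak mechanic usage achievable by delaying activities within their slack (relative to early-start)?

7

Early-start peak: s1:15  s2:8  s3:6  s4:4  s5:0 ⇒ 15.
Leveled (J@1, K@1, L@2, M@1, N@2, O@4): s1:7  s2:8  s3:8  s4:6  s5:4 ⇒ 8.
Reduction 15 − 8 = 7.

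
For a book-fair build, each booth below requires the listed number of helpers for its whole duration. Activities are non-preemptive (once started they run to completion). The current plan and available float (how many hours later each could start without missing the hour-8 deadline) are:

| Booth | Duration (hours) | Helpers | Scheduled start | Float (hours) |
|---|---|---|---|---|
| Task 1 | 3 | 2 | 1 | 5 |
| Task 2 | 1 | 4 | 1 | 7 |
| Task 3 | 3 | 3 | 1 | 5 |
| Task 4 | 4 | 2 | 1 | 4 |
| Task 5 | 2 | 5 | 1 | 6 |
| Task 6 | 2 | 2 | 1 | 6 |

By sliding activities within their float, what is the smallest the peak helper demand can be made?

6

Early-start (Task 1@1, Task 2@1, Task 3@1, Task 4@1, Task 5@1, Task 6@1) gives peak 18: h1:18  h2:14  h3:7  h4:2  h5:0  h6:0  h7:0  h8:0.
Shift Task 3→4, Task 4→2, Task 5→7, Task 6→2.
Schedule Task 1@1, Task 2@1, Task 3@4, Task 4@2, Task 5@7, Task 6@2: h1:6  h2:6  h3:6  h4:5  h5:5  h6:3  h7:5  h8:5 — peak 6.
Total helper-hours = 41 over 8 hours ⇒ peak ≥ ⌈41/8⌉ = 6, so 6 is optimal.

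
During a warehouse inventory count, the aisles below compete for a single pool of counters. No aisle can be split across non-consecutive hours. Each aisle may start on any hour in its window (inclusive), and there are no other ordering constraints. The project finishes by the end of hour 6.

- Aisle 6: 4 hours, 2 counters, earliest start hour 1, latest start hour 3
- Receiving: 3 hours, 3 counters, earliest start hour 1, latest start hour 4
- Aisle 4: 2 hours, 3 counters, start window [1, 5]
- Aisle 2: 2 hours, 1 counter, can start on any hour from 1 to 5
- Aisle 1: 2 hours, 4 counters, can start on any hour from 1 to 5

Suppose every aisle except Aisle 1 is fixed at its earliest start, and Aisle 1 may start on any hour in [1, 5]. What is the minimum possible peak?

Aisle 1@1: h1:13  h2:13  h3:5  h4:2  h5:0  h6:0 → peak 13
Aisle 1@2: h1:9  h2:13  h3:9  h4:2  h5:0  h6:0 → peak 13
Aisle 1@3: h1:9  h2:9  h3:9  h4:6  h5:0  h6:0 → peak 9
Aisle 1@4: h1:9  h2:9  h3:5  h4:6  h5:4  h6:0 → peak 9
Aisle 1@5: h1:9  h2:9  h3:5  h4:2  h5:4  h6:4 → peak 9
Best is Aisle 1@3, peak 9.

9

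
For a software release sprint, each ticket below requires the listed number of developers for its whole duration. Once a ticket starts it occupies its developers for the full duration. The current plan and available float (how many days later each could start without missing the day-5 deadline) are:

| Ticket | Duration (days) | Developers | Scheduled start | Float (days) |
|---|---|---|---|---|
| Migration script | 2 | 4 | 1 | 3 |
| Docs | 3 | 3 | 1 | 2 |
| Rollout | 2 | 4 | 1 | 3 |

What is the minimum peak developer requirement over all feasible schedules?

7

Early-start (Migration script@1, Docs@1, Rollout@1) gives peak 11: d1:11  d2:11  d3:3  d4:0  d5:0.
Shift Rollout→3.
Schedule Migration script@1, Docs@1, Rollout@3: d1:7  d2:7  d3:7  d4:4  d5:0 — peak 7.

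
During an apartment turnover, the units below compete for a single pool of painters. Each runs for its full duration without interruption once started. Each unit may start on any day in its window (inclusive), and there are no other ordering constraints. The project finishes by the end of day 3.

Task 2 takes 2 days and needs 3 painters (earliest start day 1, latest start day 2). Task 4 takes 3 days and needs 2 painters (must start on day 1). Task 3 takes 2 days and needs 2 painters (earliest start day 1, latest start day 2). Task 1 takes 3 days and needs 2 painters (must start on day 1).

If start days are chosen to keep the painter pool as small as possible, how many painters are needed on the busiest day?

9

Schedule Task 2@1, Task 4@1, Task 3@1, Task 1@1: d1:9  d2:9  d3:4 — peak 9.
No arrangement of the 4 feasible schedules does better.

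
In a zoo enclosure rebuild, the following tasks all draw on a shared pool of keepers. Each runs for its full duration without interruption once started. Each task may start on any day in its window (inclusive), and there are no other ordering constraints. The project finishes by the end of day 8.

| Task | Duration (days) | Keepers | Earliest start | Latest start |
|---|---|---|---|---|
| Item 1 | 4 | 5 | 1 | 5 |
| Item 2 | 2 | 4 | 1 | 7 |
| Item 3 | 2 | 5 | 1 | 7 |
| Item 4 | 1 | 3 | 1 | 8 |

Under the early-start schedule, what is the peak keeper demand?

Early-start schedule: Item 1@1, Item 2@1, Item 3@1, Item 4@1.
Load per day: day 1: 17, day 2: 14, day 3: 5, day 4: 5, day 5: 0, day 6: 0, day 7: 0, day 8: 0.
Peak is 17.

17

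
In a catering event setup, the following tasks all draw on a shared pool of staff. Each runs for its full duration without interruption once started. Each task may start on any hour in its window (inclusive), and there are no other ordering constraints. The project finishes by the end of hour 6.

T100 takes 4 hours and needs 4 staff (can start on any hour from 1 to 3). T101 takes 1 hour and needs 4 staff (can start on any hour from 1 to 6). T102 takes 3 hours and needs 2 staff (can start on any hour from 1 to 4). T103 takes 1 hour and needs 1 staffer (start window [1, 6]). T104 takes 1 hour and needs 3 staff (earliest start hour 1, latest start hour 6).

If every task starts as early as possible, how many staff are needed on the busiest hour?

14

Early-start schedule: T100@1, T101@1, T102@1, T103@1, T104@1.
Load per hour: hour 1: 14, hour 2: 6, hour 3: 6, hour 4: 4, hour 5: 0, hour 6: 0.
Peak is 14.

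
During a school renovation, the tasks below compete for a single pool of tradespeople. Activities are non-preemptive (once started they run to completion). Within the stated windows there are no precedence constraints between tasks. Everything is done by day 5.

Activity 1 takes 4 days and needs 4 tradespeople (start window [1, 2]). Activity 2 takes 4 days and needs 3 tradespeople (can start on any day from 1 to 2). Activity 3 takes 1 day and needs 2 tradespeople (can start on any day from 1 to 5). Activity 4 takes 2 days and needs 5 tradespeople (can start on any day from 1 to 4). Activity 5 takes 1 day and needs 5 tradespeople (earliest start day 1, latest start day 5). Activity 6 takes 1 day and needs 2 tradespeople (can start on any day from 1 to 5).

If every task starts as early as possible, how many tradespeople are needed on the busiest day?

Early-start schedule: Activity 1@1, Activity 2@1, Activity 3@1, Activity 4@1, Activity 5@1, Activity 6@1.
Load per day: day 1: 21, day 2: 12, day 3: 7, day 4: 7, day 5: 0.
Peak is 21.

21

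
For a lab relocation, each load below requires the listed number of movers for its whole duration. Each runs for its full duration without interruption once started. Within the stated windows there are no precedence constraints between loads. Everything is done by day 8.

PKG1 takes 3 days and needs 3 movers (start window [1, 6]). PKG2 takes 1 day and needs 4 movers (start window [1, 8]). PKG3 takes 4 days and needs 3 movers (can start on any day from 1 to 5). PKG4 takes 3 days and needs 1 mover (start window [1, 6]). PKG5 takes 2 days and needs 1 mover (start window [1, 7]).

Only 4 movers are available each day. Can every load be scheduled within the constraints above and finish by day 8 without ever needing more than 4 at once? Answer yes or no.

yes

Schedule PKG1@1, PKG2@4, PKG3@5, PKG4@1, PKG5@5: d1:4  d2:4  d3:4  d4:4  d5:4  d6:4  d7:3  d8:3 — peak 4 ≤ 4.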